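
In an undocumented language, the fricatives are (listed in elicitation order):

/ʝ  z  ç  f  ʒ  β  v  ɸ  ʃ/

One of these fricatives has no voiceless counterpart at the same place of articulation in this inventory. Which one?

/z/

Bilabial: /ɸ/ ~ /β/
Labiodental: /f/ ~ /v/
Postalveolar: /ʃ/ ~ /ʒ/
Palatal: /ç/ ~ /ʝ/
Alveolar: only /z/ (voiced); no voiceless partner.
So /z/ is the unpaired segment.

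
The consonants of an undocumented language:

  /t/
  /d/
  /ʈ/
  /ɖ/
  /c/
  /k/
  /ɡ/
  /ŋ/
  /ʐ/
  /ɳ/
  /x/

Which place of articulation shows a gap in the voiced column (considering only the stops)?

palatal

alveolar: voiceless /t/, voiced /d/.
retroflex: voiceless /ʈ/, voiced /ɖ/.
palatal: voiceless /c/, voiced —.
velar: voiceless /k/, voiced /ɡ/.
Every place of articulation has a voiced member except palatal, where /ɟ/ would be expected.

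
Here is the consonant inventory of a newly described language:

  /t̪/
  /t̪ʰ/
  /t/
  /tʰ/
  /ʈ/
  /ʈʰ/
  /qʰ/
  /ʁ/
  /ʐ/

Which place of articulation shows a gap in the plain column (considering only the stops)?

dental: plain /t̪/, aspirated /t̪ʰ/.
alveolar: plain /t/, aspirated /tʰ/.
retroflex: plain /ʈ/, aspirated /ʈʰ/.
uvular: plain —, aspirated /qʰ/.
Every place of articulation has a plain member except uvular, where /q/ would be expected.

uvular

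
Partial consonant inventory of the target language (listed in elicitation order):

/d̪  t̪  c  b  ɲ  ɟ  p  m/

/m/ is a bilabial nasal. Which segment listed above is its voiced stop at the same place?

/b/

The voiced stop at the same place is a voiced bilabial stop — in this inventory, /b/.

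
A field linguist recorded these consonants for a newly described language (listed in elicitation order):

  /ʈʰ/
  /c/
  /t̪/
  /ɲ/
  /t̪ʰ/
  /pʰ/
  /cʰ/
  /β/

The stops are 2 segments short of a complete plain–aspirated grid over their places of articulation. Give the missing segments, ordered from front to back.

/p/, /ʈ/

Plain: /t̪/ (dental), /c/ (palatal).
Aspirated: /pʰ/ (bilabial), /t̪ʰ/ (dental), /ʈʰ/ (retroflex), /cʰ/ (palatal).
Gaps, from front to back: bilabial lacks plain (/p/); retroflex lacks plain (/ʈ/).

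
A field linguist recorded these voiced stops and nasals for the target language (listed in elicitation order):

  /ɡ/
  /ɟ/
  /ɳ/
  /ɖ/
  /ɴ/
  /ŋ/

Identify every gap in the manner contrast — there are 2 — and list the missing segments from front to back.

/ɲ/, /ɢ/

place of articulation  oral stop  nasal   
retroflex         ɖ         ɳ       
palatal           ɟ         —       
velar             ɡ         ŋ       
uvular            —         ɴ       
Gaps, from front to back: palatal lacks nasal (/ɲ/); uvular lacks oral stop (/ɢ/).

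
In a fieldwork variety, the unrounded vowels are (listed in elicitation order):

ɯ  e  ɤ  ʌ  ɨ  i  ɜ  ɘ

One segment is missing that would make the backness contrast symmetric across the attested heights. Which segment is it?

height            front     central   back    
high              i         ɨ         ɯ       
high-mid          e         ɘ         ɤ       
low-mid           —         ɜ         ʌ       
The low-mid row has no front member, so the gap is the low-mid front unrounded vowel /ɛ/.

/ɛ/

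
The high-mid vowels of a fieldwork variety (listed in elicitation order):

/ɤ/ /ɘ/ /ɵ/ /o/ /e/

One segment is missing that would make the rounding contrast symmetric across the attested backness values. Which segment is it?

/ø/

backness          unrounded  rounded 
front             e         —       
central           ɘ         ɵ       
back              ɤ         o       
The front row has no rounded member, so the gap is the front rounded vowel /ø/.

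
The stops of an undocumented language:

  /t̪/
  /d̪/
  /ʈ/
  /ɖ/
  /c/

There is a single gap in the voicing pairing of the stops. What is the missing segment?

/ɟ/

Voiceless: /t̪/ (dental), /ʈ/ (retroflex), /c/ (palatal).
Voiced: /d̪/ (dental), /ɖ/ (retroflex).
The palatal row has no voiced member, so the gap is the voiced palatal stop /ɟ/.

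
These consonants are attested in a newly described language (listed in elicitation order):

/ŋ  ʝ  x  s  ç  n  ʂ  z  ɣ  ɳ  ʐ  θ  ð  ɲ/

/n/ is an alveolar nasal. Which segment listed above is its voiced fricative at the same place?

/z/

The voiced fricative at the same place is a voiced alveolar fricative — in this inventory, /z/.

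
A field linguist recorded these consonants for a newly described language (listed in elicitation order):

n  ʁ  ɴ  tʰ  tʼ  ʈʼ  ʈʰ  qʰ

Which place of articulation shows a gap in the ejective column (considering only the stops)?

uvular

alveolar: aspirated /tʰ/, ejective /tʼ/.
retroflex: aspirated /ʈʰ/, ejective /ʈʼ/.
uvular: aspirated /qʰ/, ejective —.
Every place of articulation has an ejective member except uvular, where /qʼ/ would be expected.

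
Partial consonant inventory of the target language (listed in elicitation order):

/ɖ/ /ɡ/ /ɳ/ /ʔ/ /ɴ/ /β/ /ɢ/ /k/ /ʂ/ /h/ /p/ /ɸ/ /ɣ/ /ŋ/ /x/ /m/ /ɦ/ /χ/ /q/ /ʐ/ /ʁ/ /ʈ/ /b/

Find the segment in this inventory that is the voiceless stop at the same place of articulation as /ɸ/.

/ɸ/ is a voiceless bilabial fricative.
The voiceless stop at the same place is a voiceless bilabial stop — in this inventory, /p/.

/p/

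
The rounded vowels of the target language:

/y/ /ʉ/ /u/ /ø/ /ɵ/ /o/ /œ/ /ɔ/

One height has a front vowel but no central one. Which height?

low-mid

high: front /y/, central /ʉ/, back /u/.
high-mid: front /ø/, central /ɵ/, back /o/.
low-mid: front /œ/, central —, back /ɔ/.
Every height has a central member except low-mid, where /ɞ/ would be expected.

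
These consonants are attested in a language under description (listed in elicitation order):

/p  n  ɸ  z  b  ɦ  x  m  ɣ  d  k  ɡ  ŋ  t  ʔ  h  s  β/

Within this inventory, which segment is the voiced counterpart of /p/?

/b/

/p/ is a voiceless bilabial stop.
The voiced counterpart is a voiced bilabial stop — in this inventory, /b/.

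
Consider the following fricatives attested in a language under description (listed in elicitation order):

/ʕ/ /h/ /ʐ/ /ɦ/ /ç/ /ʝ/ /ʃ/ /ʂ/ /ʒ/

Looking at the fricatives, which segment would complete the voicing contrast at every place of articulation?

/ħ/

postalveolar: voiceless /ʃ/, voiced /ʒ/.
retroflex: voiceless /ʂ/, voiced /ʐ/.
palatal: voiceless /ç/, voiced /ʝ/.
pharyngeal: voiceless —, voiced /ʕ/.
glottal: voiceless /h/, voiced /ɦ/.
The pharyngeal row has no voiceless member, so the gap is the voiceless pharyngeal fricative /ħ/.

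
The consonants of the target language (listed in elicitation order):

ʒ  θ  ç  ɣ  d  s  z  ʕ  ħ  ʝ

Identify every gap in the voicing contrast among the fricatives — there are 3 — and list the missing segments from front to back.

/ð/, /ʃ/, /x/

place of articulation  voiceless  voiced  
dental            θ         —       
alveolar          s         z       
postalveolar      —         ʒ       
palatal           ç         ʝ       
velar             —         ɣ       
pharyngeal        ħ         ʕ       
Gaps, from front to back: dental lacks voiced (/ð/); postalveolar lacks voiceless (/ʃ/); velar lacks voiceless (/x/).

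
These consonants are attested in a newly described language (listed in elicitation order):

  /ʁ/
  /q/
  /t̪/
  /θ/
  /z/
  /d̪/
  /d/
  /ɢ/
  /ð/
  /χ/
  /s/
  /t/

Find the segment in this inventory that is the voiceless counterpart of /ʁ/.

/χ/

/ʁ/ is a voiced uvular fricative.
The voiceless counterpart is a voiceless uvular fricative — in this inventory, /χ/.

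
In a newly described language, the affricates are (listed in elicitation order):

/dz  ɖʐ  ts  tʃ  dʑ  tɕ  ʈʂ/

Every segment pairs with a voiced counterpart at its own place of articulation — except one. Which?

Alveolar: /ts/ ~ /dz/
Retroflex: /ʈʂ/ ~ /ɖʐ/
Alveolo-palatal: /tɕ/ ~ /dʑ/
Postalveolar: only /tʃ/ (voiceless); no voiced partner.
So /tʃ/ is the unpaired segment.

/tʃ/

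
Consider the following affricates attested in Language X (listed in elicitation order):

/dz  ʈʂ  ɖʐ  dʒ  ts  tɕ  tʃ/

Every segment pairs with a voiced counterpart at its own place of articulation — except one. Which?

/tɕ/

Alveolar: /ts/ ~ /dz/
Postalveolar: /tʃ/ ~ /dʒ/
Retroflex: /ʈʂ/ ~ /ɖʐ/
Alveolo-palatal: only /tɕ/ (voiceless); no voiced partner.
So /tɕ/ is the unpaired segment.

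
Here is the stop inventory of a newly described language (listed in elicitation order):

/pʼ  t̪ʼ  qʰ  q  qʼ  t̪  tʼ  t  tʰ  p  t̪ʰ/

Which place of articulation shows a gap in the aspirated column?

place of articulation  plain     aspirated  ejective
bilabial          p         —         pʼ      
dental            t̪        t̪ʰ       t̪ʼ     
alveolar          t         tʰ        tʼ      
uvular            q         qʰ        qʼ      
Every place of articulation has an aspirated member except bilabial, where /pʰ/ would be expected.

bilabial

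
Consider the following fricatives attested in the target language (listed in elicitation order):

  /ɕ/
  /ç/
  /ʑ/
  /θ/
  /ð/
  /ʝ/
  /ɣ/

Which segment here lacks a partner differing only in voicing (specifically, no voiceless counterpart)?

/ɣ/

Dental: /θ/ ~ /ð/
Alveolo-palatal: /ɕ/ ~ /ʑ/
Palatal: /ç/ ~ /ʝ/
Velar: only /ɣ/ (voiced); no voiceless partner.
So /ɣ/ is the unpaired segment.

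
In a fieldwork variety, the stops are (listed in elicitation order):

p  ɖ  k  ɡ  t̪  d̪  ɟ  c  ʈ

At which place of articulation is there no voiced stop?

place of articulation  voiceless  voiced  
bilabial          p         —       
dental            t̪        d̪      
retroflex         ʈ         ɖ       
palatal           c         ɟ       
velar             k         ɡ       
Every place of articulation has a voiced member except bilabial, where /b/ would be expected.

bilabial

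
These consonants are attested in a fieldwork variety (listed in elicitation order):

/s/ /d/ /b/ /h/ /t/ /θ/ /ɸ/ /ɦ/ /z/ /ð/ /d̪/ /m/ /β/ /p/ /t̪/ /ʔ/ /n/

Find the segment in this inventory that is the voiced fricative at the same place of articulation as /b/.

/β/

/b/ is a voiced bilabial stop.
The voiced fricative at the same place is a voiced bilabial fricative — in this inventory, /β/.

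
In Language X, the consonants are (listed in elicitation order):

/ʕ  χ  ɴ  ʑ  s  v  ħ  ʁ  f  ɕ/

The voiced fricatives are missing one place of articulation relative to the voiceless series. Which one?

place of articulation  voiceless  voiced  
labiodental       f         v       
alveolar          s         —       
alveolo-palatal   ɕ         ʑ       
uvular            χ         ʁ       
pharyngeal        ħ         ʕ       
Every place of articulation has a voiced member except alveolar, where /z/ would be expected.

alveolar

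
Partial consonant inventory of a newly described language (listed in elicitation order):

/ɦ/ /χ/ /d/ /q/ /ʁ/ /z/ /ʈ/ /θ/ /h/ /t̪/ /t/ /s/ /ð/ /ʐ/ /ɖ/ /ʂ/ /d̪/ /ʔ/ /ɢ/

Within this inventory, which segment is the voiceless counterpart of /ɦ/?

/h/

/ɦ/ is a voiced glottal fricative.
The voiceless counterpart is a voiceless glottal fricative — in this inventory, /h/.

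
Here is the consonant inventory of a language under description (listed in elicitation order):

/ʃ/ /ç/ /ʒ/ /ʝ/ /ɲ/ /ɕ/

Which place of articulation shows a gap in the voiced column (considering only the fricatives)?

Voiceless: /ʃ/ (postalveolar), /ɕ/ (alveolo-palatal), /ç/ (palatal).
Voiced: /ʒ/ (postalveolar), /ʝ/ (palatal).
Every place of articulation has a voiced member except alveolo-palatal, where /ʑ/ would be expected.

alveolo-palatal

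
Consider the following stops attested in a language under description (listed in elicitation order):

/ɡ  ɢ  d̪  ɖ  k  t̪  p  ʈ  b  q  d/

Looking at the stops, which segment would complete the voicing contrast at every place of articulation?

place of articulation  voiceless  voiced  
bilabial          p         b       
dental            t̪        d̪      
alveolar          —         d       
retroflex         ʈ         ɖ       
velar             k         ɡ       
uvular            q         ɢ       
The alveolar row has no voiceless member, so the gap is the voiceless alveolar stop /t/.

/t/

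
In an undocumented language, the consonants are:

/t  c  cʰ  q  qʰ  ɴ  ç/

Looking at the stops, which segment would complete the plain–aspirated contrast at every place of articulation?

/tʰ/

place of articulation  plain     aspirated
alveolar          t         —       
palatal           c         cʰ      
uvular            q         qʰ      
The alveolar row has no aspirated member, so the gap is the aspirated alveolar stop /tʰ/.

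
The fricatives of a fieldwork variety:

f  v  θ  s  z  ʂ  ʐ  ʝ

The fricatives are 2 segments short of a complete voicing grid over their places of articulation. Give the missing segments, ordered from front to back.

/ð/, /ç/

place of articulation  voiceless  voiced  
labiodental       f         v       
dental            θ         —       
alveolar          s         z       
retroflex         ʂ         ʐ       
palatal           —         ʝ       
Gaps, from front to back: dental lacks voiced (/ð/); palatal lacks voiceless (/ç/).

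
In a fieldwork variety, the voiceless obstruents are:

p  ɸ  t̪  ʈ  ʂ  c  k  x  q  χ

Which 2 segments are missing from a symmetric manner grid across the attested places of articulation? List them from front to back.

/θ/, /ç/

bilabial: stop /p/, fricative /ɸ/.
dental: stop /t̪/, fricative —.
retroflex: stop /ʈ/, fricative /ʂ/.
palatal: stop /c/, fricative —.
velar: stop /k/, fricative /x/.
uvular: stop /q/, fricative /χ/.
Gaps, from front to back: dental lacks fricative (/θ/); palatal lacks fricative (/ç/).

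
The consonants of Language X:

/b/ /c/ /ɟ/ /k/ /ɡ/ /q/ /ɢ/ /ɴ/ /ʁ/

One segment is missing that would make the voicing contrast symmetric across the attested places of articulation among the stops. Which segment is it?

/p/

place of articulation  voiceless  voiced  
bilabial          —         b       
palatal           c         ɟ       
velar             k         ɡ       
uvular            q         ɢ       
The bilabial row has no voiceless member, so the gap is the voiceless bilabial stop /p/.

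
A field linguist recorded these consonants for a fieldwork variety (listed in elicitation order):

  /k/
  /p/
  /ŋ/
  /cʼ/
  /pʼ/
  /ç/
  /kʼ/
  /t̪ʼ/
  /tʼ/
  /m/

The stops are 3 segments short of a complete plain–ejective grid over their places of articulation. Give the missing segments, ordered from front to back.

/t̪/, /t/, /c/

bilabial: plain /p/, ejective /pʼ/.
dental: plain —, ejective /t̪ʼ/.
alveolar: plain —, ejective /tʼ/.
palatal: plain —, ejective /cʼ/.
velar: plain /k/, ejective /kʼ/.
Gaps, from front to back: dental lacks plain (/t̪/); alveolar lacks plain (/t/); palatal lacks plain (/c/).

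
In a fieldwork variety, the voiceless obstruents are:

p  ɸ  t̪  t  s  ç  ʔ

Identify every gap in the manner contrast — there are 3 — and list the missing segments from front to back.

bilabial: stop /p/, fricative /ɸ/.
dental: stop /t̪/, fricative —.
alveolar: stop /t/, fricative /s/.
palatal: stop —, fricative /ç/.
glottal: stop /ʔ/, fricative —.
Gaps, from front to back: dental lacks fricative (/θ/); palatal lacks stop (/c/); glottal lacks fricative (/h/).

/θ/, /c/, /h/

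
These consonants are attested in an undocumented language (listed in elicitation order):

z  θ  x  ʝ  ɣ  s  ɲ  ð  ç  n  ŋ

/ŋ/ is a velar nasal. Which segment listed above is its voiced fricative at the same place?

/ɣ/

The voiced fricative at the same place is a voiced velar fricative — in this inventory, /ɣ/.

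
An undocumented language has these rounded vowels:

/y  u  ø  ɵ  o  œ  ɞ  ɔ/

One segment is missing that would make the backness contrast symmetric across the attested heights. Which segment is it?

/ʉ/

height            front     central   back    
high              y         —         u       
high-mid          ø         ɵ         o       
low-mid           œ         ɞ         ɔ       
The high row has no central member, so the gap is the high central rounded vowel /ʉ/.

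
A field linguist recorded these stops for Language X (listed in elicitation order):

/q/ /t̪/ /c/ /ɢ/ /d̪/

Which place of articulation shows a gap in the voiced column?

palatal

Voiceless: /t̪/ (dental), /c/ (palatal), /q/ (uvular).
Voiced: /d̪/ (dental), /ɢ/ (uvular).
Every place of articulation has a voiced member except palatal, where /ɟ/ would be expected.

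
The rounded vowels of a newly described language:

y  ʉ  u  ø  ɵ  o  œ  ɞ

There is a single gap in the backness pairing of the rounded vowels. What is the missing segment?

/ɔ/

height            front     central   back    
high              y         ʉ         u       
high-mid          ø         ɵ         o       
low-mid           œ         ɞ         —       
The low-mid row has no back member, so the gap is the low-mid back rounded vowel /ɔ/.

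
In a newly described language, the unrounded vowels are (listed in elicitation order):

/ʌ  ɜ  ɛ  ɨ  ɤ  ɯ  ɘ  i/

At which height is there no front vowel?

high-mid

high: front /i/, central /ɨ/, back /ɯ/.
high-mid: front —, central /ɘ/, back /ɤ/.
low-mid: front /ɛ/, central /ɜ/, back /ʌ/.
Every height has a front member except high-mid, where /e/ would be expected.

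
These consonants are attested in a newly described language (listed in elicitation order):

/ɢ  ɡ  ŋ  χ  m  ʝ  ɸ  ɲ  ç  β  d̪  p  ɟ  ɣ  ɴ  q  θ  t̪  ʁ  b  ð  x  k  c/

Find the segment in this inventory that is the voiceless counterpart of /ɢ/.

/q/

/ɢ/ is a voiced uvular stop.
The voiceless counterpart is a voiceless uvular stop — in this inventory, /q/.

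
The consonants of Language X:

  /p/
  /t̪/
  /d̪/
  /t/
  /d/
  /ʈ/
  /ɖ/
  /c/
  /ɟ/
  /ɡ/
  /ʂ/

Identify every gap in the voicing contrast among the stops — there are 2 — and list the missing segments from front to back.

/b/, /k/

bilabial: voiceless /p/, voiced —.
dental: voiceless /t̪/, voiced /d̪/.
alveolar: voiceless /t/, voiced /d/.
retroflex: voiceless /ʈ/, voiced /ɖ/.
palatal: voiceless /c/, voiced /ɟ/.
velar: voiceless —, voiced /ɡ/.
Gaps, from front to back: bilabial lacks voiced (/b/); velar lacks voiceless (/k/).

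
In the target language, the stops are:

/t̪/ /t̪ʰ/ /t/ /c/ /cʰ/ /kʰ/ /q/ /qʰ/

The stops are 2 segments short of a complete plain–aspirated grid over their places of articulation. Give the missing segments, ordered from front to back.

Plain: /t̪/ (dental), /t/ (alveolar), /c/ (palatal), /q/ (uvular).
Aspirated: /t̪ʰ/ (dental), /cʰ/ (palatal), /kʰ/ (velar), /qʰ/ (uvular).
Gaps, from front to back: alveolar lacks aspirated (/tʰ/); velar lacks plain (/k/).

/tʰ/, /k/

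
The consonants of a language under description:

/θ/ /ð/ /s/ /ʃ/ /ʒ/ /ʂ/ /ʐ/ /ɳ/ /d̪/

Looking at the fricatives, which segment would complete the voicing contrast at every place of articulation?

place of articulation  voiceless  voiced  
dental            θ         ð       
alveolar          s         —       
postalveolar      ʃ         ʒ       
retroflex         ʂ         ʐ       
The alveolar row has no voiced member, so the gap is the voiced alveolar fricative /z/.

/z/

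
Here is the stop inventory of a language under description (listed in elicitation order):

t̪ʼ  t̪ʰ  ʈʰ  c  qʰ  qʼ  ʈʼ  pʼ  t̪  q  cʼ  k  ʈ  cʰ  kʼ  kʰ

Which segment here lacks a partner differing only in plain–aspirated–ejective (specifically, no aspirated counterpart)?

Dental: /t̪/ ~ /t̪ʰ/ ~ /t̪ʼ/
Retroflex: /ʈ/ ~ /ʈʰ/ ~ /ʈʼ/
Palatal: /c/ ~ /cʰ/ ~ /cʼ/
Velar: /k/ ~ /kʰ/ ~ /kʼ/
Uvular: /q/ ~ /qʰ/ ~ /qʼ/
Bilabial: only /pʼ/ (ejective); no aspirated partner.
So /pʼ/ is the unpaired segment.

/pʼ/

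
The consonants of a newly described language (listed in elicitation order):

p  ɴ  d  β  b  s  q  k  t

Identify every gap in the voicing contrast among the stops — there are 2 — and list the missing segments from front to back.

Voiceless: /p/ (bilabial), /t/ (alveolar), /k/ (velar), /q/ (uvular).
Voiced: /b/ (bilabial), /d/ (alveolar).
Gaps, from front to back: velar lacks voiced (/ɡ/); uvular lacks voiced (/ɢ/).

/ɡ/, /ɢ/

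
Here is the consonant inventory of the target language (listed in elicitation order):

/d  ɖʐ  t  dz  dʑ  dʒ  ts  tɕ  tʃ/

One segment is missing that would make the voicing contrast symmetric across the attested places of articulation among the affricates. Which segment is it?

alveolar: voiceless /ts/, voiced /dz/.
postalveolar: voiceless /tʃ/, voiced /dʒ/.
retroflex: voiceless —, voiced /ɖʐ/.
alveolo-palatal: voiceless /tɕ/, voiced /dʑ/.
The retroflex row has no voiceless member, so the gap is the voiceless retroflex affricate /ʈʂ/.

/ʈʂ/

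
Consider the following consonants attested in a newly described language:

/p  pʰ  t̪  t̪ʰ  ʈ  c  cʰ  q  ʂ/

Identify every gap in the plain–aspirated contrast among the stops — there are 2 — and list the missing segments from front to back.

/ʈʰ/, /qʰ/

bilabial: plain /p/, aspirated /pʰ/.
dental: plain /t̪/, aspirated /t̪ʰ/.
retroflex: plain /ʈ/, aspirated —.
palatal: plain /c/, aspirated /cʰ/.
uvular: plain /q/, aspirated —.
Gaps, from front to back: retroflex lacks aspirated (/ʈʰ/); uvular lacks aspirated (/qʰ/).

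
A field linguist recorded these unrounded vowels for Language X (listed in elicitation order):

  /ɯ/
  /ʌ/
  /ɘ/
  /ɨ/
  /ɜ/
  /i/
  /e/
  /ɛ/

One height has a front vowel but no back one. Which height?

height            front     central   back    
high              i         ɨ         ɯ       
high-mid          e         ɘ         —       
low-mid           ɛ         ɜ         ʌ       
Every height has a back member except high-mid, where /ɤ/ would be expected.

high-mid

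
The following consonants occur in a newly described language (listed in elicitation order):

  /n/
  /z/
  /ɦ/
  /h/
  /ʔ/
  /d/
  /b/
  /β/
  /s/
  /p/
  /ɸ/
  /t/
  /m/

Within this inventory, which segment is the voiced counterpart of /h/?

/h/ is a voiceless glottal fricative.
The voiced counterpart is a voiced glottal fricative — in this inventory, /ɦ/.

/ɦ/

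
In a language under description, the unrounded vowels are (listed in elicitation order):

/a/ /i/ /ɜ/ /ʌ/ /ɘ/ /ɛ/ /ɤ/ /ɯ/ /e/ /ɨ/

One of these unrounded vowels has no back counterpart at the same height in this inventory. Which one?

High: /i/ ~ /ɨ/ ~ /ɯ/
High-mid: /e/ ~ /ɘ/ ~ /ɤ/
Low-mid: /ɛ/ ~ /ɜ/ ~ /ʌ/
Low: only /a/ (front); no back partner.
So /a/ is the unpaired segment.

/a/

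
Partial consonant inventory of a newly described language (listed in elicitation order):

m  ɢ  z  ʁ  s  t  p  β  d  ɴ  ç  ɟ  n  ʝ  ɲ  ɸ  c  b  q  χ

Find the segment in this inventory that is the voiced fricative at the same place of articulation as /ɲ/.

/ʝ/

/ɲ/ is a palatal nasal.
The voiced fricative at the same place is a voiced palatal fricative — in this inventory, /ʝ/.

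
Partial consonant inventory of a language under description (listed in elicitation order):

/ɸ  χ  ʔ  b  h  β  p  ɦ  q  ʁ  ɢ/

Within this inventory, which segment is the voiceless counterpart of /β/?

/β/ is a voiced bilabial fricative.
The voiceless counterpart is a voiceless bilabial fricative — in this inventory, /ɸ/.

/ɸ/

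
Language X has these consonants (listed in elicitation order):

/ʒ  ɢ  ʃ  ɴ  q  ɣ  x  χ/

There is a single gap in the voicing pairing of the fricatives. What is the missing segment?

/ʁ/

Voiceless: /ʃ/ (postalveolar), /x/ (velar), /χ/ (uvular).
Voiced: /ʒ/ (postalveolar), /ɣ/ (velar).
The uvular row has no voiced member, so the gap is the voiced uvular fricative /ʁ/.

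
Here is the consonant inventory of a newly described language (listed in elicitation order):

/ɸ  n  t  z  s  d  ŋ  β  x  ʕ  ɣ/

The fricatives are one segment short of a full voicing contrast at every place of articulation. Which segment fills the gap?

/ħ/

Voiceless: /ɸ/ (bilabial), /s/ (alveolar), /x/ (velar).
Voiced: /β/ (bilabial), /z/ (alveolar), /ɣ/ (velar), /ʕ/ (pharyngeal).
The pharyngeal row has no voiceless member, so the gap is the voiceless pharyngeal fricative /ħ/.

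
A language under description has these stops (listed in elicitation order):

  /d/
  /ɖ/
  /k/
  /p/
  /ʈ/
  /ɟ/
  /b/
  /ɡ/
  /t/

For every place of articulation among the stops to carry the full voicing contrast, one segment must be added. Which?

/c/

place of articulation  voiceless  voiced  
bilabial          p         b       
alveolar          t         d       
retroflex         ʈ         ɖ       
palatal           —         ɟ       
velar             k         ɡ       
The palatal row has no voiceless member, so the gap is the voiceless palatal stop /c/.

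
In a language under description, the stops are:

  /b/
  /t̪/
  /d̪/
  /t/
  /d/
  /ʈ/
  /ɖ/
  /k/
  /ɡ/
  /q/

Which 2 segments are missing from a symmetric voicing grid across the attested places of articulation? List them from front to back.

Voiceless: /t̪/ (dental), /t/ (alveolar), /ʈ/ (retroflex), /k/ (velar), /q/ (uvular).
Voiced: /b/ (bilabial), /d̪/ (dental), /d/ (alveolar), /ɖ/ (retroflex), /ɡ/ (velar).
Gaps, from front to back: bilabial lacks voiceless (/p/); uvular lacks voiced (/ɢ/).

/p/, /ɢ/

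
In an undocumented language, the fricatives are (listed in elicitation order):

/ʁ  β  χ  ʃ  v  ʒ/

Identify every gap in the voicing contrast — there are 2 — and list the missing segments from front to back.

Voiceless: /ʃ/ (postalveolar), /χ/ (uvular).
Voiced: /β/ (bilabial), /v/ (labiodental), /ʒ/ (postalveolar), /ʁ/ (uvular).
Gaps, from front to back: bilabial lacks voiceless (/ɸ/); labiodental lacks voiceless (/f/).

/ɸ/, /f/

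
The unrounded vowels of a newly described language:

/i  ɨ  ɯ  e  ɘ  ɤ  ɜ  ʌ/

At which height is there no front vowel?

height            front     central   back    
high              i         ɨ         ɯ       
high-mid          e         ɘ         ɤ       
low-mid           —         ɜ         ʌ       
Every height has a front member except low-mid, where /ɛ/ would be expected.

low-mid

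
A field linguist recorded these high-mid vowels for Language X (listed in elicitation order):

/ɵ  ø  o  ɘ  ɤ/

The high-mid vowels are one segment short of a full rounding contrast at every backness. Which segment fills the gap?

front: unrounded —, rounded /ø/.
central: unrounded /ɘ/, rounded /ɵ/.
back: unrounded /ɤ/, rounded /o/.
The front row has no unrounded member, so the gap is the front unrounded vowel /e/.

/e/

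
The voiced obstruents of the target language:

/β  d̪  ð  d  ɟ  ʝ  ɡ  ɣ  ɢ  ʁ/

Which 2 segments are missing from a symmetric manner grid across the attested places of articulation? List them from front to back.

place of articulation  stop      fricative
bilabial          —         β       
dental            d̪        ð       
alveolar          d         —       
palatal           ɟ         ʝ       
velar             ɡ         ɣ       
uvular            ɢ         ʁ       
Gaps, from front to back: bilabial lacks stop (/b/); alveolar lacks fricative (/z/).

/b/, /z/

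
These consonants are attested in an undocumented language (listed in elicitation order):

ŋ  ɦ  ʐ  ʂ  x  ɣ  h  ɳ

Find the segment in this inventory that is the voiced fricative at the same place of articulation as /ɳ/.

/ʐ/

/ɳ/ is a retroflex nasal.
The voiced fricative at the same place is a voiced retroflex fricative — in this inventory, /ʐ/.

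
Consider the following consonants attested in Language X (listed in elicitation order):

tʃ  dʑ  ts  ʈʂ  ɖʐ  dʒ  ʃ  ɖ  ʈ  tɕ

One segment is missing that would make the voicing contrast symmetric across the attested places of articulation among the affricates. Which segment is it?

/dz/

Voiceless: /ts/ (alveolar), /tʃ/ (postalveolar), /ʈʂ/ (retroflex), /tɕ/ (alveolo-palatal).
Voiced: /dʒ/ (postalveolar), /ɖʐ/ (retroflex), /dʑ/ (alveolo-palatal).
The alveolar row has no voiced member, so the gap is the voiced alveolar affricate /dz/.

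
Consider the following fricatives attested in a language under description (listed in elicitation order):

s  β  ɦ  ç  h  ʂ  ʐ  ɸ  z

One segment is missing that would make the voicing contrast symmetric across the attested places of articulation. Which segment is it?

place of articulation  voiceless  voiced  
bilabial          ɸ         β       
alveolar          s         z       
retroflex         ʂ         ʐ       
palatal           ç         —       
glottal           h         ɦ       
The palatal row has no voiced member, so the gap is the voiced palatal fricative /ʝ/.

/ʝ/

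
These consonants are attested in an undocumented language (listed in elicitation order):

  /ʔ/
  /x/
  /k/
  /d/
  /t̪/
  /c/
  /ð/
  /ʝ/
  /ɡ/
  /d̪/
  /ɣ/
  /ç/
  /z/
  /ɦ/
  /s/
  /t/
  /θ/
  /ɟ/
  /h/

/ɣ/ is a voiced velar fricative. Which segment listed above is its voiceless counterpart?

/x/

The voiceless counterpart is a voiceless velar fricative — in this inventory, /x/.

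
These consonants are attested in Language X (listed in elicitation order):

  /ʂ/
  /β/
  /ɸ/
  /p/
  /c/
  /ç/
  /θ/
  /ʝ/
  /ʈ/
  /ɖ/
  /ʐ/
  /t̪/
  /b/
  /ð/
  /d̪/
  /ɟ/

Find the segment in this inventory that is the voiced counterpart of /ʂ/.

/ʐ/

/ʂ/ is a voiceless retroflex fricative.
The voiced counterpart is a voiced retroflex fricative — in this inventory, /ʐ/.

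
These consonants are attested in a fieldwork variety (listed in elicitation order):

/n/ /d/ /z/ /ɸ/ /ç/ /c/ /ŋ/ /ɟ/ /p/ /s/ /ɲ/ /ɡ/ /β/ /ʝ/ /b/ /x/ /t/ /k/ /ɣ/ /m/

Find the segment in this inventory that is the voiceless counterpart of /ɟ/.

/ɟ/ is a voiced palatal stop.
The voiceless counterpart is a voiceless palatal stop — in this inventory, /c/.

/c/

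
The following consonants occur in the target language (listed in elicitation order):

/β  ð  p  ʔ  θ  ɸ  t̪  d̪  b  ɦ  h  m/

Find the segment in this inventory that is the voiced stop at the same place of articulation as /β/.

/b/

/β/ is a voiced bilabial fricative.
The voiced stop at the same place is a voiced bilabial stop — in this inventory, /b/.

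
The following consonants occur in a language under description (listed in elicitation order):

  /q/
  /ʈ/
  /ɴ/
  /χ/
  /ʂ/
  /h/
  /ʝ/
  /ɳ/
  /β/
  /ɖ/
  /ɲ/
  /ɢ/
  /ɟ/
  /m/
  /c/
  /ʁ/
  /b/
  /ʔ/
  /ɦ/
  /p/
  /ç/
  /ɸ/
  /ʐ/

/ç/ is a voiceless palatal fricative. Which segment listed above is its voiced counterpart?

/ʝ/

The voiced counterpart is a voiced palatal fricative — in this inventory, /ʝ/.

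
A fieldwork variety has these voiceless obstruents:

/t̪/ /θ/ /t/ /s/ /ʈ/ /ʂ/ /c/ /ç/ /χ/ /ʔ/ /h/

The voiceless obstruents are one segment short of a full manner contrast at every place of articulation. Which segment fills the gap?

place of articulation  stop      fricative
dental            t̪        θ       
alveolar          t         s       
retroflex         ʈ         ʂ       
palatal           c         ç       
uvular            —         χ       
glottal           ʔ         h       
The uvular row has no stop member, so the gap is the uvular stop /q/.

/q/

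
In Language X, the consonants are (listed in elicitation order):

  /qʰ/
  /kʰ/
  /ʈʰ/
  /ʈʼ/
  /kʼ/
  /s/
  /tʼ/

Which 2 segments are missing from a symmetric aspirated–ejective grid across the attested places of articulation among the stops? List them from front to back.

alveolar: aspirated —, ejective /tʼ/.
retroflex: aspirated /ʈʰ/, ejective /ʈʼ/.
velar: aspirated /kʰ/, ejective /kʼ/.
uvular: aspirated /qʰ/, ejective —.
Gaps, from front to back: alveolar lacks aspirated (/tʰ/); uvular lacks ejective (/qʼ/).

/tʰ/, /qʼ/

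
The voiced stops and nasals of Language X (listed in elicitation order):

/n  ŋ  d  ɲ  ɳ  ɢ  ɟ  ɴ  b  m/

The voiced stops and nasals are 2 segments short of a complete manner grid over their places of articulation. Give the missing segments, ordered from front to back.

place of articulation  oral stop  nasal   
bilabial          b         m       
alveolar          d         n       
retroflex         —         ɳ       
palatal           ɟ         ɲ       
velar             —         ŋ       
uvular            ɢ         ɴ       
Gaps, from front to back: retroflex lacks oral stop (/ɖ/); velar lacks oral stop (/ɡ/).

/ɖ/, /ɡ/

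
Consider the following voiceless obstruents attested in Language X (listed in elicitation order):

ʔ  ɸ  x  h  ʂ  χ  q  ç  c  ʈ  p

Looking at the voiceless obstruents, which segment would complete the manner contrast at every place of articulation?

/k/

place of articulation  stop      fricative
bilabial          p         ɸ       
retroflex         ʈ         ʂ       
palatal           c         ç       
velar             —         x       
uvular            q         χ       
glottal           ʔ         h       
The velar row has no stop member, so the gap is the velar stop /k/.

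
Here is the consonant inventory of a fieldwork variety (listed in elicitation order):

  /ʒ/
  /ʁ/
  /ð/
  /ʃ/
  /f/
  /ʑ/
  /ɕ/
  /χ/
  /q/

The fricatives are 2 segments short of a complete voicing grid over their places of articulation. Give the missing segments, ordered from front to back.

labiodental: voiceless /f/, voiced —.
dental: voiceless —, voiced /ð/.
postalveolar: voiceless /ʃ/, voiced /ʒ/.
alveolo-palatal: voiceless /ɕ/, voiced /ʑ/.
uvular: voiceless /χ/, voiced /ʁ/.
Gaps, from front to back: labiodental lacks voiced (/v/); dental lacks voiceless (/θ/).

/v/, /θ/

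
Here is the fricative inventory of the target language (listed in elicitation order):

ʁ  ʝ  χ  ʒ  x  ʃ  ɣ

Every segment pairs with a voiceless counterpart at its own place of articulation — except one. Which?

Postalveolar: /ʃ/ ~ /ʒ/
Velar: /x/ ~ /ɣ/
Uvular: /χ/ ~ /ʁ/
Palatal: only /ʝ/ (voiced); no voiceless partner.
So /ʝ/ is the unpaired segment.

/ʝ/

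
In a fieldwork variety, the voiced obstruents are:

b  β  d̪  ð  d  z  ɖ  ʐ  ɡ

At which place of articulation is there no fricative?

velar

bilabial: stop /b/, fricative /β/.
dental: stop /d̪/, fricative /ð/.
alveolar: stop /d/, fricative /z/.
retroflex: stop /ɖ/, fricative /ʐ/.
velar: stop /ɡ/, fricative —.
Every place of articulation has a fricative member except velar, where /ɣ/ would be expected.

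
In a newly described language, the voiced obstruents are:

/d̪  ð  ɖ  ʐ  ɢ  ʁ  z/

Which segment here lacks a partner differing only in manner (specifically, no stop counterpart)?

Dental: /d̪/ ~ /ð/
Retroflex: /ɖ/ ~ /ʐ/
Uvular: /ɢ/ ~ /ʁ/
Alveolar: only /z/ (fricative); no stop partner.
So /z/ is the unpaired segment.

/z/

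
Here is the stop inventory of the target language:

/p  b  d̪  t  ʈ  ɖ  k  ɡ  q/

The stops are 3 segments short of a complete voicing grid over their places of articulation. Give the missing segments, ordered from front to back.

/t̪/, /d/, /ɢ/

bilabial: voiceless /p/, voiced /b/.
dental: voiceless —, voiced /d̪/.
alveolar: voiceless /t/, voiced —.
retroflex: voiceless /ʈ/, voiced /ɖ/.
velar: voiceless /k/, voiced /ɡ/.
uvular: voiceless /q/, voiced —.
Gaps, from front to back: dental lacks voiceless (/t̪/); alveolar lacks voiced (/d/); uvular lacks voiced (/ɢ/).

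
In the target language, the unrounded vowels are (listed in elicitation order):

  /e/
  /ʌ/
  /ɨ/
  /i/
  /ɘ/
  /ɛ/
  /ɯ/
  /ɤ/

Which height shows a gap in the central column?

low-mid

high: front /i/, central /ɨ/, back /ɯ/.
high-mid: front /e/, central /ɘ/, back /ɤ/.
low-mid: front /ɛ/, central —, back /ʌ/.
Every height has a central member except low-mid, where /ɜ/ would be expected.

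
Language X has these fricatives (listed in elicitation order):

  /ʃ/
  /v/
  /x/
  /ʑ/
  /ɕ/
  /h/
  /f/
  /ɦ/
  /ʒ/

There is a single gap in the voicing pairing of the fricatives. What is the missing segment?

/ɣ/

labiodental: voiceless /f/, voiced /v/.
postalveolar: voiceless /ʃ/, voiced /ʒ/.
alveolo-palatal: voiceless /ɕ/, voiced /ʑ/.
velar: voiceless /x/, voiced —.
glottal: voiceless /h/, voiced /ɦ/.
The velar row has no voiced member, so the gap is the voiced velar fricative /ɣ/.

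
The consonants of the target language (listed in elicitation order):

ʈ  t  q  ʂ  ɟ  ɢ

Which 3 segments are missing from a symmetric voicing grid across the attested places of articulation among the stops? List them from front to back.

/d/, /ɖ/, /c/

place of articulation  voiceless  voiced  
alveolar          t         —       
retroflex         ʈ         —       
palatal           —         ɟ       
uvular            q         ɢ       
Gaps, from front to back: alveolar lacks voiced (/d/); retroflex lacks voiced (/ɖ/); palatal lacks voiceless (/c/).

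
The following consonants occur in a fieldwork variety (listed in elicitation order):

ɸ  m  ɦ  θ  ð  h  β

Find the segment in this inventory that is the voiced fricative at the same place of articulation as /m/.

/m/ is a bilabial nasal.
The voiced fricative at the same place is a voiced bilabial fricative — in this inventory, /β/.

/β/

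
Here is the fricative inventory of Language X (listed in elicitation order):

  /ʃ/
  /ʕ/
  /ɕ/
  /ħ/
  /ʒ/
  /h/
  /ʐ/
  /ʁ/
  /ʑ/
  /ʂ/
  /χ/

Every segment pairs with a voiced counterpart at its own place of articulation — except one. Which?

Postalveolar: /ʃ/ ~ /ʒ/
Retroflex: /ʂ/ ~ /ʐ/
Alveolo-palatal: /ɕ/ ~ /ʑ/
Uvular: /χ/ ~ /ʁ/
Pharyngeal: /ħ/ ~ /ʕ/
Glottal: only /h/ (voiceless); no voiced partner.
So /h/ is the unpaired segment.

/h/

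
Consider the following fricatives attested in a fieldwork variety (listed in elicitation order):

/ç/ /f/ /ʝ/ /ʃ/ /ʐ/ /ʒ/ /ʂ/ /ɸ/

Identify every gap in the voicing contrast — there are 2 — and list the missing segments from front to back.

place of articulation  voiceless  voiced  
bilabial          ɸ         —       
labiodental       f         —       
postalveolar      ʃ         ʒ       
retroflex         ʂ         ʐ       
palatal           ç         ʝ       
Gaps, from front to back: bilabial lacks voiced (/β/); labiodental lacks voiced (/v/).

/β/, /v/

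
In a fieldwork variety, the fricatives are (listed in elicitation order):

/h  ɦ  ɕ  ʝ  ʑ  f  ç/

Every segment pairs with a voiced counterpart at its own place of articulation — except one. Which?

/f/

Alveolo-palatal: /ɕ/ ~ /ʑ/
Palatal: /ç/ ~ /ʝ/
Glottal: /h/ ~ /ɦ/
Labiodental: only /f/ (voiceless); no voiced partner.
So /f/ is the unpaired segment.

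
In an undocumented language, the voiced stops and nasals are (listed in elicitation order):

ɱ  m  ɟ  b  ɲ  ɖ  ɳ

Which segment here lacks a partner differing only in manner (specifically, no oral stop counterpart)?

Bilabial: /b/ ~ /m/
Retroflex: /ɖ/ ~ /ɳ/
Palatal: /ɟ/ ~ /ɲ/
Labiodental: only /ɱ/ (nasal); no oral stop partner.
So /ɱ/ is the unpaired segment.

/ɱ/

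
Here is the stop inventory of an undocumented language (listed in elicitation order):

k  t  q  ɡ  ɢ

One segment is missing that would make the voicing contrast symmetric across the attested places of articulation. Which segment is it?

/d/

Voiceless: /t/ (alveolar), /k/ (velar), /q/ (uvular).
Voiced: /ɡ/ (velar), /ɢ/ (uvular).
The alveolar row has no voiced member, so the gap is the voiced alveolar stop /d/.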